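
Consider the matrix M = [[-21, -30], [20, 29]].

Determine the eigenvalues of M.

-1, 9

det(M - lambda·I) = (-21 - lambda)(29 - lambda) - (-30)·(20) = lambda^2 - 8·lambda - 9.
This factors as (lambda + 1)·(lambda - 9) = 0.
Eigenvalues: -1, 9.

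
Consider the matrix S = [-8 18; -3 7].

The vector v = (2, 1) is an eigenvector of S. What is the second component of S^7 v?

1

First find the eigenvalue: Sv = (2, 1) = 1·(2, 1), so λ = 1.
Then S^7 v = λ^7·v = 1^7·(2, 1) = 1·(2, 1) = (2, 1).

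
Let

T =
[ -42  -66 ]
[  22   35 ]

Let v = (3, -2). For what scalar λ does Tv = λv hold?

2

Compute Tv: T·(3, -2) = (6, -4).
Since Tv = λv, compare component 1: 6 = λ·3, so λ = 2.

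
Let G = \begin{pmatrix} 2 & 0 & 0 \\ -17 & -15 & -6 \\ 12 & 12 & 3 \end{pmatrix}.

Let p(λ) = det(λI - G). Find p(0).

-54

p(0) = det(0·I − G) = det(−G) = (−1)^3·det(G).
det(G) = 54, so p(0) = -54.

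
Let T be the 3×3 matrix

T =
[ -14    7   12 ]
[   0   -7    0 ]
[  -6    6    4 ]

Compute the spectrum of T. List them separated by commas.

-8, -7, -2

Set up det(μI - T) = 0.
Cofactor expansion gives p(μ) = μ^3 + 17μ^2 + 86μ + 112.
Since p(-8) = 0, μ = -8 is a root.
Dividing by (μ + 8) leaves μ^2 + 9μ + 14.
The quadratic factors as (μ + 7)·(μ + 2).
Eigenvalues: -8, -7, -2.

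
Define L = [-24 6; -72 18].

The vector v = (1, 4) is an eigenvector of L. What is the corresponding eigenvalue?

Compute Lv: L·(1, 4) = (0, 0).
Since Lv = λv, compare component 1: 0 = λ·1, so λ = 0.

0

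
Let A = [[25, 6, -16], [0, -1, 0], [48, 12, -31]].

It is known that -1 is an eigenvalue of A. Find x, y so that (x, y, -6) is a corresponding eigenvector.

We need (A + 1I)v = 0.
A + 1I = [[26, 6, -16], [0, 0, 0], [48, 12, -30]].
Row 1: (26)·x + (6)·y + (-16)·-6 = 0
Row 2: (0)·x + (0)·y + (0)·-6 = 0
Row 3: (48)·x + (12)·y + (-30)·-6 = 0
Solving gives x = -3, y = -3.
Check: A·(-3, -3, -6) = (3, 3, 6) = -1·(-3, -3, -6).

-3, -3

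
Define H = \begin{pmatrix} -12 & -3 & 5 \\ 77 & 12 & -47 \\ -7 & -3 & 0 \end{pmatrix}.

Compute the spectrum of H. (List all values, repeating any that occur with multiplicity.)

The characteristic polynomial is p(r) = det(rI - H).
Expanding along the first row, p(r) = r^3 - 19r + 30.
Try r = 2: p(2) = 0, so 2 is a root.
Dividing by (r - 2) leaves r^2 + 2r - 15.
The quadratic factors as (r + 5)·(r - 3).
Eigenvalues: -5, 2, 3.

-5, 2, 3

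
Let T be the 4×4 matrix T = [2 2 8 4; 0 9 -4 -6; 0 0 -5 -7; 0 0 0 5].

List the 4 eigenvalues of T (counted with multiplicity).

-5, 2, 5, 9

T is upper triangular, so its eigenvalues are the diagonal entries.
Diagonal: 2, 9, -5, 5.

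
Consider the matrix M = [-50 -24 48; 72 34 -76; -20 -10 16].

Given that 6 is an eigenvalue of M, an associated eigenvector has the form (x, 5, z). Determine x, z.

-3, -1

We need (M - 6I)v = 0.
M - 6I = [[-56, -24, 48], [72, 28, -76], [-20, -10, 10]].
Row 1: (-56)·x + (-24)·5 + (48)·z = 0
Row 2: (72)·x + (28)·5 + (-76)·z = 0
Row 3: (-20)·x + (-10)·5 + (10)·z = 0
Solving gives x = -3, z = -1.
Check: M·(-3, 5, -1) = (-18, 30, -6) = 6·(-3, 5, -1).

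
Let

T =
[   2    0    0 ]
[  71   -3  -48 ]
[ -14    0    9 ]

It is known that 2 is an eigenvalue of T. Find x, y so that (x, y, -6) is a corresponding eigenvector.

We need (T - 2I)v = 0.
T - 2I = [[0, 0, 0], [71, -5, -48], [-14, 0, 7]].
Row 1: (0)·x + (0)·y + (0)·-6 = 0
Row 2: (71)·x + (-5)·y + (-48)·-6 = 0
Row 3: (-14)·x + (0)·y + (7)·-6 = 0
Solving gives x = -3, y = 15.
Check: T·(-3, 15, -6) = (-6, 30, -12) = 2·(-3, 15, -6).

-3, 15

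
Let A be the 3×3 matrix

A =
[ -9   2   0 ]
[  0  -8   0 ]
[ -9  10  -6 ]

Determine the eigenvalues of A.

Set up det(lambda·I - A) = 0.
Expanding the 3×3 determinant: p(lambda) = lambda^3 + 23·lambda^2 + 174·lambda + 432.
Try lambda = -8: p(-8) = 0, so -8 is a root.
Dividing by (lambda + 8) leaves lambda^2 + 15·lambda + 54.
The quadratic factors as (lambda + 9)·(lambda + 6).
Eigenvalues: -9, -8, -6.

-9, -8, -6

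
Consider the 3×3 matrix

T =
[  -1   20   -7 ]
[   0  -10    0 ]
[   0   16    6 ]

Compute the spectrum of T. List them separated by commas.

Compute the characteristic polynomial p(λ) = det(λI - T).
Cofactor expansion gives p(λ) = λ^3 + 5λ^2 - 56λ - 60.
Rational-root test: λ = -10 gives p(-10) = 0.
Factor out (λ + 10): p(λ) = (λ + 10)·(λ^2 - 5λ - 6).
The quadratic factors as (λ + 1)·(λ - 6).
Eigenvalues: -10, -1, 6.

-10, -1, 6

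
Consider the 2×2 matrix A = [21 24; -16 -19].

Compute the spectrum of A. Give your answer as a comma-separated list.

-3, 5

det(A - lambda·I) = (21 - lambda)(-19 - lambda) - (24)·(-16) = lambda^2 - 2·lambda - 15.
This factors as (lambda + 3)·(lambda - 5) = 0.
Eigenvalues: -3, 5.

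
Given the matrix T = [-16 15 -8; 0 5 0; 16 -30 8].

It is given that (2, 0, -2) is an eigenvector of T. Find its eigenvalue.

Compute Tv: T·(2, 0, -2) = (-16, 0, 16).
Since Tv = λv, compare component 1: -16 = λ·2, so λ = -8.

-8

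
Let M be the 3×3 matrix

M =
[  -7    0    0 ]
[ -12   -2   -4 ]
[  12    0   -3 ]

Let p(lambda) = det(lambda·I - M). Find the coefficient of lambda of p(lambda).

41

p(lambda) = lambda^3 + 12·lambda^2 + 41·lambda + 42.
The coefficient of lambda is 41.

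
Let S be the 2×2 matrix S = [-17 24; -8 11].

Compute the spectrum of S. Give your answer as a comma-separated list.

det(S - rI) = (-17 - r)(11 - r) - (24)·(-8) = r^2 + 6r + 5.
This factors as (r + 5)·(r + 1) = 0.
Eigenvalues: -5, -1.

-5, -1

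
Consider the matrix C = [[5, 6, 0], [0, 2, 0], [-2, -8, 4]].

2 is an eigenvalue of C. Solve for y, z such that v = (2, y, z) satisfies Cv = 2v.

-1, -2

We need (C - 2I)v = 0.
C - 2I = [[3, 6, 0], [0, 0, 0], [-2, -8, 2]].
Row 1: (3)·2 + (6)·y + (0)·z = 0
Row 2: (0)·2 + (0)·y + (0)·z = 0
Row 3: (-2)·2 + (-8)·y + (2)·z = 0
Solving gives y = -1, z = -2.
Check: C·(2, -1, -2) = (4, -2, -4) = 2·(2, -1, -2).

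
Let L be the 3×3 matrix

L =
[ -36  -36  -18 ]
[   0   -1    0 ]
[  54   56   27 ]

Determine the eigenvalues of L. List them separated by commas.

The characteristic polynomial is p(s) = det(sI - L).
Cofactor expansion gives p(s) = s^3 + 10s^2 + 9s.
Rational-root test: s = 0 gives p(0) = 0.
Dividing by s leaves s^2 + 10s + 9.
The quadratic factors as (s + 9)·(s + 1).
Eigenvalues: -9, -1, 0.

-9, -1, 0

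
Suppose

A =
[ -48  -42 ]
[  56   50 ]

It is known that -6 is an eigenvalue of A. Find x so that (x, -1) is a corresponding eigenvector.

We need (A + 6I)v = 0.
A + 6I = [[-42, -42], [56, 56]].
Row 1: (-42)·x + (-42)·-1 = 0
Row 2: (56)·x + (56)·-1 = 0
Solving gives x = 1.
Check: A·(1, -1) = (-6, 6) = -6·(1, -1).

1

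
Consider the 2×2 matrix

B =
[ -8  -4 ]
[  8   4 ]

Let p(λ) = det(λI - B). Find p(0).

p(0) = det(0·I − B) = det(−B) = (−1)^2·det(B).
det(B) = 0, so p(0) = 0.

0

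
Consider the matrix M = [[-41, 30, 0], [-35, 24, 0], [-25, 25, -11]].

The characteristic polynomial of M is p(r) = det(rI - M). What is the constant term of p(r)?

726

p(r) = r^3 + 28r^2 + 253r + 726.
The constant term is 726.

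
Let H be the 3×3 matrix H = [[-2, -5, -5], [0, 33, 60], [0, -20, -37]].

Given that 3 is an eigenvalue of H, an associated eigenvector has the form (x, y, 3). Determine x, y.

We need (H - 3I)v = 0.
H - 3I = [[-5, -5, -5], [0, 30, 60], [0, -20, -40]].
Row 1: (-5)·x + (-5)·y + (-5)·3 = 0
Row 2: (0)·x + (30)·y + (60)·3 = 0
Row 3: (0)·x + (-20)·y + (-40)·3 = 0
Solving gives x = 3, y = -6.
Check: H·(3, -6, 3) = (9, -18, 9) = 3·(3, -6, 3).

3, -6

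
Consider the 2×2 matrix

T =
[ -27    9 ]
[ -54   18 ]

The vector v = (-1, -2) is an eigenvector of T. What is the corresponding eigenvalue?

Compute Tv: T·(-1, -2) = (9, 18).
Since Tv = λv, compare component 1: 9 = λ·-1, so λ = -9.

-9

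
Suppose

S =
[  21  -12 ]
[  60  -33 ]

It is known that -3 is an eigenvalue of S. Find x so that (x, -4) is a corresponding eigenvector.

-2

We need (S + 3I)v = 0.
S + 3I = [[24, -12], [60, -30]].
Row 1: (24)·x + (-12)·-4 = 0
Row 2: (60)·x + (-30)·-4 = 0
Solving gives x = -2.
Check: S·(-2, -4) = (6, 12) = -3·(-2, -4).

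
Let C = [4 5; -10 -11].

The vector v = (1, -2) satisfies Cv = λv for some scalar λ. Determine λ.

Compute Cv: C·(1, -2) = (-6, 12).
Since Cv = λv, compare component 1: -6 = λ·1, so λ = -6.

-6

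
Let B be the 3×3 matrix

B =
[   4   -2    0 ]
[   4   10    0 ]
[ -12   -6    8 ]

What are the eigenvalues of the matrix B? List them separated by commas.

6, 8, 8

Set up det(rI - B) = 0.
Cofactor expansion gives p(r) = r^3 - 22r^2 + 160r - 384.
Rational-root test: r = 6 gives p(6) = 0.
Dividing by (r - 6) leaves r^2 - 16r + 64.
The quadratic factor is (r - 8)^2.
Eigenvalues: 6, 8, 8.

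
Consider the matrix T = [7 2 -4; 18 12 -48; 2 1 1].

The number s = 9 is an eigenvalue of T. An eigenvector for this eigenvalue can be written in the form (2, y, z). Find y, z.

4, 1

We need (T - 9I)v = 0.
T - 9I = [[-2, 2, -4], [18, 3, -48], [2, 1, -8]].
Row 1: (-2)·2 + (2)·y + (-4)·z = 0
Row 2: (18)·2 + (3)·y + (-48)·z = 0
Row 3: (2)·2 + (1)·y + (-8)·z = 0
Solving gives y = 4, z = 1.
Check: T·(2, 4, 1) = (18, 36, 9) = 9·(2, 4, 1).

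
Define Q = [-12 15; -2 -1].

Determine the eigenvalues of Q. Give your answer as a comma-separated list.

det(Q - λI) = (-12 - λ)(-1 - λ) - (15)·(-2) = λ^2 + 13λ + 42.
This factors as (λ + 7)·(λ + 6) = 0.
Eigenvalues: -7, -6.

-7, -6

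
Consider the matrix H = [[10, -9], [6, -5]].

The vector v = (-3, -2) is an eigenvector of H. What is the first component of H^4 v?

First find the eigenvalue: Hv = (-12, -8) = 4·(-3, -2), so λ = 4.
Then H^4 v = λ^4·v = 4^4·(-3, -2) = 256·(-3, -2) = (-768, -512).

-768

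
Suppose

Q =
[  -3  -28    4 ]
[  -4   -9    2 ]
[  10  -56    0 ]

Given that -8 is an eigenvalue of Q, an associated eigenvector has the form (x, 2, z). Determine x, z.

We need (Q + 8I)v = 0.
Q + 8I = [[5, -28, 4], [-4, -1, 2], [10, -56, 8]].
Row 1: (5)·x + (-28)·2 + (4)·z = 0
Row 2: (-4)·x + (-1)·2 + (2)·z = 0
Row 3: (10)·x + (-56)·2 + (8)·z = 0
Solving gives x = 4, z = 9.
Check: Q·(4, 2, 9) = (-32, -16, -72) = -8·(4, 2, 9).

4, 9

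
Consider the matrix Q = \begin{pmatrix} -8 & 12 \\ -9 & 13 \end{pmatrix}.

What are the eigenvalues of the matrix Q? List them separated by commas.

1, 4

det(Q - lambda·I) = (-8 - lambda)(13 - lambda) - (12)·(-9) = lambda^2 - 5·lambda + 4.
This factors as (lambda - 1)·(lambda - 4) = 0.
Eigenvalues: 1, 4.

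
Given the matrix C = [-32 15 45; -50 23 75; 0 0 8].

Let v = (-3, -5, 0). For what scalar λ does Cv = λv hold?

-7

Compute Cv: C·(-3, -5, 0) = (21, 35, 0).
Since Cv = λv, compare component 1: 21 = λ·-3, so λ = -7.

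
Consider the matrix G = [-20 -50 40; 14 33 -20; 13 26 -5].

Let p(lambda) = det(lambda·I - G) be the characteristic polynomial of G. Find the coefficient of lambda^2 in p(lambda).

The coefficient of lambda^2 of det(lambda·I - G) is −trace(G).
trace(G) = (-20) + (33) + (-5) = 8, so the coefficient is -8.

-8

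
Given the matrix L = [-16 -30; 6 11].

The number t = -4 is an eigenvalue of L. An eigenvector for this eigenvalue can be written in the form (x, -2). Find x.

We need (L + 4I)v = 0.
L + 4I = [[-12, -30], [6, 15]].
Row 1: (-12)·x + (-30)·-2 = 0
Row 2: (6)·x + (15)·-2 = 0
Solving gives x = 5.
Check: L·(5, -2) = (-20, 8) = -4·(5, -2).

5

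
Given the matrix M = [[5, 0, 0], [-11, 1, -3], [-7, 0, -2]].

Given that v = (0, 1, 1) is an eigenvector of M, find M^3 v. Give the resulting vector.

First find the eigenvalue: Mv = (0, -2, -2) = -2·(0, 1, 1), so λ = -2.
Then M^3 v = λ^3·v = (-2)^3·(0, 1, 1) = -8·(0, 1, 1) = (0, -8, -8).

(0, -8, -8)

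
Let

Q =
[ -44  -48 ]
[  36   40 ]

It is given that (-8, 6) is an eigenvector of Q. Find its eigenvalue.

-8

Compute Qv: Q·(-8, 6) = (64, -48).
Since Qv = λv, compare component 1: 64 = λ·-8, so λ = -8.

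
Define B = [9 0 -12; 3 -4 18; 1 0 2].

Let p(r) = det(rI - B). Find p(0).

120

p(0) = det(0·I − B) = det(−B) = (−1)^3·det(B).
det(B) = -120, so p(0) = 120.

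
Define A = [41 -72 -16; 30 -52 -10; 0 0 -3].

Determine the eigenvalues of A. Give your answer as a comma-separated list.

Compute the characteristic polynomial p(μ) = det(μI - A).
Cofactor expansion gives p(μ) = μ^3 + 14μ^2 + 61μ + 84.
Since p(-3) = 0, μ = -3 is a root.
Dividing by (μ + 3) leaves μ^2 + 11μ + 28.
The quadratic factors as (μ + 7)·(μ + 4).
Eigenvalues: -7, -4, -3.

-7, -4, -3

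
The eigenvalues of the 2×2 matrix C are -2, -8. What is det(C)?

det(C) is the product of the eigenvalues: (-2) · (-8) = 16.

16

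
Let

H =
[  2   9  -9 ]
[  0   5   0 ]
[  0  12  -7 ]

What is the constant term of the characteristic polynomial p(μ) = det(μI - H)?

p(0) = det(0·I − H) = det(−H) = (−1)^3·det(H).
det(H) = -70, so p(0) = 70.

70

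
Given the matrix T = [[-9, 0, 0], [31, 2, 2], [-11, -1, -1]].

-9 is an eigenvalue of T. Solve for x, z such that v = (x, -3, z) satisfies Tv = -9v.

We need (T + 9I)v = 0.
T + 9I = [[0, 0, 0], [31, 11, 2], [-11, -1, 8]].
Row 1: (0)·x + (0)·-3 + (0)·z = 0
Row 2: (31)·x + (11)·-3 + (2)·z = 0
Row 3: (-11)·x + (-1)·-3 + (8)·z = 0
Solving gives x = 1, z = 1.
Check: T·(1, -3, 1) = (-9, 27, -9) = -9·(1, -3, 1).

1, 1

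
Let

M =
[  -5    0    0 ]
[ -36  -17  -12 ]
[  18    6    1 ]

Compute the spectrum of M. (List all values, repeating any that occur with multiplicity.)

-11, -5, -5

The characteristic polynomial is p(lambda) = det(lambda·I - M).
Expanding the 3×3 determinant: p(lambda) = lambda^3 + 21·lambda^2 + 135·lambda + 275.
Rational-root test: lambda = -5 gives p(-5) = 0.
Dividing by (lambda + 5) leaves lambda^2 + 16·lambda + 55.
The quadratic factors as (lambda + 11)·(lambda + 5).
Eigenvalues: -11, -5, -5.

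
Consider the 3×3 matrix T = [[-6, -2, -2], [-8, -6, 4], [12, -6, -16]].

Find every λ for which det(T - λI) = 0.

-10, -10, -8

Compute the characteristic polynomial p(s) = det(sI - T).
Cofactor expansion gives p(s) = s^3 + 28s^2 + 260s + 800.
Since p(-8) = 0, s = -8 is a root.
Factor out (s + 8): p(s) = (s + 8)·(s^2 + 20s + 100).
The quadratic factor is (s + 10)^2.
Eigenvalues: -10, -10, -8.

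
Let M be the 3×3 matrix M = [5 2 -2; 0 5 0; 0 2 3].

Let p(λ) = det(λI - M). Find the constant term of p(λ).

p(λ) = λ^3 - 13λ^2 + 55λ - 75.
The constant term is -75.

-75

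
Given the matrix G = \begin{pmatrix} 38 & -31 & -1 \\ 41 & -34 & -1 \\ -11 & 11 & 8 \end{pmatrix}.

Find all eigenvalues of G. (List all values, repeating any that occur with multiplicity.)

-3, 7, 8

Compute the characteristic polynomial p(t) = det(tI - G).
Cofactor expansion gives p(t) = t^3 - 12t^2 + 11t + 168.
Rational-root test: t = -3 gives p(-3) = 0.
Dividing by (t + 3) leaves t^2 - 15t + 56.
The quadratic factors as (t - 7)·(t - 8).
Eigenvalues: -3, 7, 8.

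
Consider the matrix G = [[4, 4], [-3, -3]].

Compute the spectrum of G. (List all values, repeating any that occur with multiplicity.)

0, 1

det(G - sI) = (4 - s)(-3 - s) - (4)·(-3) = s^2 - s.
This factors as s·(s - 1) = 0.
Eigenvalues: 0, 1.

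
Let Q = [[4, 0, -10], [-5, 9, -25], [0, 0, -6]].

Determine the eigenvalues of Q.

-6, 4, 9

Compute the characteristic polynomial p(λ) = det(λI - Q).
Expanding the 3×3 determinant: p(λ) = λ^3 - 7λ^2 - 42λ + 216.
Try λ = 4: p(4) = 0, so 4 is a root.
Factor out (λ - 4): p(λ) = (λ - 4)·(λ^2 - 3λ - 54).
The quadratic factors as (λ + 6)·(λ - 9).
Eigenvalues: -6, 4, 9.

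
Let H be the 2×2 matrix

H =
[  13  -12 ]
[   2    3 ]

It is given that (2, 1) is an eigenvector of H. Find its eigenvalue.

Compute Hv: H·(2, 1) = (14, 7).
Since Hv = λv, compare component 1: 14 = λ·2, so λ = 7.

7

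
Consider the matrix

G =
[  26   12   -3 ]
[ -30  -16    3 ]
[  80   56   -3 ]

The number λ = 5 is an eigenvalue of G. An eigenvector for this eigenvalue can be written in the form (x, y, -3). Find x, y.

We need (G - 5I)v = 0.
G - 5I = [[21, 12, -3], [-30, -21, 3], [80, 56, -8]].
Row 1: (21)·x + (12)·y + (-3)·-3 = 0
Row 2: (-30)·x + (-21)·y + (3)·-3 = 0
Row 3: (80)·x + (56)·y + (-8)·-3 = 0
Solving gives x = -1, y = 1.
Check: G·(-1, 1, -3) = (-5, 5, -15) = 5·(-1, 1, -3).

-1, 1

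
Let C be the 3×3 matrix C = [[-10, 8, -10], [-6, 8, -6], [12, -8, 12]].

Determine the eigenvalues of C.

0, 2, 8

The characteristic polynomial is p(lambda) = det(lambda·I - C).
Expanding the 3×3 determinant: p(lambda) = lambda^3 - 10·lambda^2 + 16·lambda.
Since p(0) = 0, lambda = 0 is a root.
Dividing by lambda leaves lambda^2 - 10·lambda + 16.
The quadratic factors as (lambda - 2)·(lambda - 8).
Eigenvalues: 0, 2, 8.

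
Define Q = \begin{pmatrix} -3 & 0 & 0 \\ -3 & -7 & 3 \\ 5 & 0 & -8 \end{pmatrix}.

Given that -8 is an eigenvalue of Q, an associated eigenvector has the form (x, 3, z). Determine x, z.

We need (Q + 8I)v = 0.
Q + 8I = [[5, 0, 0], [-3, 1, 3], [5, 0, 0]].
Row 1: (5)·x + (0)·3 + (0)·z = 0
Row 2: (-3)·x + (1)·3 + (3)·z = 0
Row 3: (5)·x + (0)·3 + (0)·z = 0
Solving gives x = 0, z = -1.
Check: Q·(0, 3, -1) = (0, -24, 8) = -8·(0, 3, -1).

0, -1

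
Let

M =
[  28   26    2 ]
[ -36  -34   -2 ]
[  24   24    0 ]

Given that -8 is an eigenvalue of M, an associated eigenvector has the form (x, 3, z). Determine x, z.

We need (M + 8I)v = 0.
M + 8I = [[36, 26, 2], [-36, -26, -2], [24, 24, 8]].
Row 1: (36)·x + (26)·3 + (2)·z = 0
Row 2: (-36)·x + (-26)·3 + (-2)·z = 0
Row 3: (24)·x + (24)·3 + (8)·z = 0
Solving gives x = -2, z = -3.
Check: M·(-2, 3, -3) = (16, -24, 24) = -8·(-2, 3, -3).

-2, -3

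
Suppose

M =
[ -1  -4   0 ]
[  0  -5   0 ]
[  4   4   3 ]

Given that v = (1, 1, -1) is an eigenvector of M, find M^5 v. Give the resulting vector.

First find the eigenvalue: Mv = (-5, -5, 5) = -5·(1, 1, -1), so λ = -5.
Then M^5 v = λ^5·v = (-5)^5·(1, 1, -1) = -3125·(1, 1, -1) = (-3125, -3125, 3125).

(-3125, -3125, 3125)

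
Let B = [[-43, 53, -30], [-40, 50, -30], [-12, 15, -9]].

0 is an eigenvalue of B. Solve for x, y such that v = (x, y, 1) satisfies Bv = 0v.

We need (B)v = 0.
B = [[-43, 53, -30], [-40, 50, -30], [-12, 15, -9]].
Row 1: (-43)·x + (53)·y + (-30)·1 = 0
Row 2: (-40)·x + (50)·y + (-30)·1 = 0
Row 3: (-12)·x + (15)·y + (-9)·1 = 0
Solving gives x = 3, y = 3.
Check: B·(3, 3, 1) = (0, 0, 0) = 0·(3, 3, 1).

3, 3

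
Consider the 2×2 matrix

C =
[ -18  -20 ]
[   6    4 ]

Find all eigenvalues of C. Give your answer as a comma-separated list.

det(C - λI) = (-18 - λ)(4 - λ) - (-20)·(6) = λ^2 + 14λ + 48.
This factors as (λ + 8)·(λ + 6) = 0.
Eigenvalues: -8, -6.

-8, -6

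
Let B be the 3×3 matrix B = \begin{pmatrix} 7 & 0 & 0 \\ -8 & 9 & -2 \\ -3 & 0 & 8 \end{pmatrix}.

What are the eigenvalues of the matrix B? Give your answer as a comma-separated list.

Compute the characteristic polynomial p(t) = det(tI - B).
Expanding along the first row, p(t) = t^3 - 24t^2 + 191t - 504.
Try t = 8: p(8) = 0, so 8 is a root.
Dividing by (t - 8) leaves t^2 - 16t + 63.
The quadratic factors as (t - 7)·(t - 9).
Eigenvalues: 7, 8, 9.

7, 8, 9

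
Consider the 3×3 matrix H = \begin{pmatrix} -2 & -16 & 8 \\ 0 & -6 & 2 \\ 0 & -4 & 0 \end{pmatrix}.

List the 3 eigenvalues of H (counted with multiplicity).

-4, -2, -2

Set up det(lambda·I - H) = 0.
Expanding along the first row, p(lambda) = lambda^3 + 8·lambda^2 + 20·lambda + 16.
Rational-root test: lambda = -4 gives p(-4) = 0.
Dividing by (lambda + 4) leaves lambda^2 + 4·lambda + 4.
The quadratic factor is (lambda + 2)^2.
Eigenvalues: -4, -2, -2.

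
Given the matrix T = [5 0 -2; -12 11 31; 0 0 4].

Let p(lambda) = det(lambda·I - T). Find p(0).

p(0) = det(0·I − T) = det(−T) = (−1)^3·det(T).
det(T) = 220, so p(0) = -220.

-220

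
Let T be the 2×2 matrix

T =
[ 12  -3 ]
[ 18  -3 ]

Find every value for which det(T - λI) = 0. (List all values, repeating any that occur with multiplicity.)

det(T - tI) = (12 - t)(-3 - t) - (-3)·(18) = t^2 - 9t + 18.
This factors as (t - 3)·(t - 6) = 0.
Eigenvalues: 3, 6.

3, 6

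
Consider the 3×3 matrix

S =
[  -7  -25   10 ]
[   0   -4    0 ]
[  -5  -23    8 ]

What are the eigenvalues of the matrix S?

Set up det(lambda·I - S) = 0.
Cofactor expansion gives p(lambda) = lambda^3 + 3·lambda^2 - 10·lambda - 24.
Rational-root test: lambda = -4 gives p(-4) = 0.
Factor out (lambda + 4): p(lambda) = (lambda + 4)·(lambda^2 - lambda - 6).
The quadratic factors as (lambda + 2)·(lambda - 3).
Eigenvalues: -4, -2, 3.

-4, -2, 3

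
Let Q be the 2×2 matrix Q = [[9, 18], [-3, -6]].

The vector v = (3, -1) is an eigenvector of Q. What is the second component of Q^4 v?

First find the eigenvalue: Qv = (9, -3) = 3·(3, -1), so λ = 3.
Then Q^4 v = λ^4·v = 3^4·(3, -1) = 81·(3, -1) = (243, -81).

-81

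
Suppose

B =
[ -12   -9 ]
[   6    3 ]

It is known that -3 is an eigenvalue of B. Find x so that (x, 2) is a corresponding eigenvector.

We need (B + 3I)v = 0.
B + 3I = [[-9, -9], [6, 6]].
Row 1: (-9)·x + (-9)·2 = 0
Row 2: (6)·x + (6)·2 = 0
Solving gives x = -2.
Check: B·(-2, 2) = (6, -6) = -3·(-2, 2).

-2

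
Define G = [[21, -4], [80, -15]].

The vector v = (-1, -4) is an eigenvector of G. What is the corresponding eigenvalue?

Compute Gv: G·(-1, -4) = (-5, -20).
Since Gv = λv, compare component 1: -5 = λ·-1, so λ = 5.

5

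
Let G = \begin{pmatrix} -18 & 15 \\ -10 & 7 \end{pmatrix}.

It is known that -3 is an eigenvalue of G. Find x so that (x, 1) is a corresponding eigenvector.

We need (G + 3I)v = 0.
G + 3I = [[-15, 15], [-10, 10]].
Row 1: (-15)·x + (15)·1 = 0
Row 2: (-10)·x + (10)·1 = 0
Solving gives x = 1.
Check: G·(1, 1) = (-3, -3) = -3·(1, 1).

1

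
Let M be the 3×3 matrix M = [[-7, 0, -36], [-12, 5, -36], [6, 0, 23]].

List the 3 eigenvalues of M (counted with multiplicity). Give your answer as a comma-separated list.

5, 5, 11

Set up det(sI - M) = 0.
Expanding the 3×3 determinant: p(s) = s^3 - 21s^2 + 135s - 275.
Rational-root test: s = 11 gives p(11) = 0.
Factor out (s - 11): p(s) = (s - 11)·(s^2 - 10s + 25).
The quadratic factor is (s - 5)^2.
Eigenvalues: 5, 5, 11.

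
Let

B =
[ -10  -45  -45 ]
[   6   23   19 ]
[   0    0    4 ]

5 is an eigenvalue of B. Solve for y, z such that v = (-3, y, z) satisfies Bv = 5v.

1, 0

We need (B - 5I)v = 0.
B - 5I = [[-15, -45, -45], [6, 18, 19], [0, 0, -1]].
Row 1: (-15)·-3 + (-45)·y + (-45)·z = 0
Row 2: (6)·-3 + (18)·y + (19)·z = 0
Row 3: (0)·-3 + (0)·y + (-1)·z = 0
Solving gives y = 1, z = 0.
Check: B·(-3, 1, 0) = (-15, 5, 0) = 5·(-3, 1, 0).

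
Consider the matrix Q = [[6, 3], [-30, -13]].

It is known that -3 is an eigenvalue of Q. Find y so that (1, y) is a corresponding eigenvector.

We need (Q + 3I)v = 0.
Q + 3I = [[9, 3], [-30, -10]].
Row 1: (9)·1 + (3)·y = 0
Row 2: (-30)·1 + (-10)·y = 0
Solving gives y = -3.
Check: Q·(1, -3) = (-3, 9) = -3·(1, -3).

-3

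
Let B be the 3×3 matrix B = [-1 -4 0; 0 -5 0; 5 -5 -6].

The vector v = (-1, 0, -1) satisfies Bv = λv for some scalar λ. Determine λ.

Compute Bv: B·(-1, 0, -1) = (1, 0, 1).
Since Bv = λv, compare component 1: 1 = λ·-1, so λ = -1.

-1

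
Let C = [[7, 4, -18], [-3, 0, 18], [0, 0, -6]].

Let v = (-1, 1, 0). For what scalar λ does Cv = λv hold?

3

Compute Cv: C·(-1, 1, 0) = (-3, 3, 0).
Since Cv = λv, compare component 1: -3 = λ·-1, so λ = 3.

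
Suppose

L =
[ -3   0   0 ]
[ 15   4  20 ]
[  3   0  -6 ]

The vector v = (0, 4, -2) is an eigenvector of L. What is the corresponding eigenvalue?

-6

Compute Lv: L·(0, 4, -2) = (0, -24, 12).
Since Lv = λv, compare component 2: -24 = λ·4, so λ = -6.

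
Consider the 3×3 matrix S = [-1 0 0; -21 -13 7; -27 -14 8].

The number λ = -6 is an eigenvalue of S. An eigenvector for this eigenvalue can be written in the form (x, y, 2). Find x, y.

We need (S + 6I)v = 0.
S + 6I = [[5, 0, 0], [-21, -7, 7], [-27, -14, 14]].
Row 1: (5)·x + (0)·y + (0)·2 = 0
Row 2: (-21)·x + (-7)·y + (7)·2 = 0
Row 3: (-27)·x + (-14)·y + (14)·2 = 0
Solving gives x = 0, y = 2.
Check: S·(0, 2, 2) = (0, -12, -12) = -6·(0, 2, 2).

0, 2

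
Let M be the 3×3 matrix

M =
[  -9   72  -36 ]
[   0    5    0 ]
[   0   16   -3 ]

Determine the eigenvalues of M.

The characteristic polynomial is p(r) = det(rI - M).
Expanding the 3×3 determinant: p(r) = r^3 + 7r^2 - 33r - 135.
Rational-root test: r = -9 gives p(-9) = 0.
Factor out (r + 9): p(r) = (r + 9)·(r^2 - 2r - 15).
The quadratic factors as (r + 3)·(r - 5).
Eigenvalues: -9, -3, 5.

-9, -3, 5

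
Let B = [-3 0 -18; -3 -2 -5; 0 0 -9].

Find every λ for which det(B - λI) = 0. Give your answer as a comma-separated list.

-9, -3, -2

Compute the characteristic polynomial p(λ) = det(λI - B).
Expanding along the first row, p(λ) = λ^3 + 14λ^2 + 51λ + 54.
Since p(-2) = 0, λ = -2 is a root.
Dividing by (λ + 2) leaves λ^2 + 12λ + 27.
The quadratic factors as (λ + 9)·(λ + 3).
Eigenvalues: -9, -3, -2.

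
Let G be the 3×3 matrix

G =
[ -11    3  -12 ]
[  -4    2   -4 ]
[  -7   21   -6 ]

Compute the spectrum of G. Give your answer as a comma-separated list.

-10, -6, 1

Set up det(λI - G) = 0.
Expanding along the first row, p(λ) = λ^3 + 15λ^2 + 44λ - 60.
Rational-root test: λ = -10 gives p(-10) = 0.
Dividing by (λ + 10) leaves λ^2 + 5λ - 6.
The quadratic factors as (λ + 6)·(λ - 1).
Eigenvalues: -10, -6, 1.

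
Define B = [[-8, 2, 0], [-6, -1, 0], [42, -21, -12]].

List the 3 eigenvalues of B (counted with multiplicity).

-12, -5, -4

Compute the characteristic polynomial p(lambda) = det(lambda·I - B).
Expanding along the first row, p(lambda) = lambda^3 + 21·lambda^2 + 128·lambda + 240.
Rational-root test: lambda = -4 gives p(-4) = 0.
Dividing by (lambda + 4) leaves lambda^2 + 17·lambda + 60.
The quadratic factors as (lambda + 12)·(lambda + 5).
Eigenvalues: -12, -5, -4.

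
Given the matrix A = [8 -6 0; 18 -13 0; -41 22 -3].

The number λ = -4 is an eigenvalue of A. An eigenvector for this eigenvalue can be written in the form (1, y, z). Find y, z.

2, -3

We need (A + 4I)v = 0.
A + 4I = [[12, -6, 0], [18, -9, 0], [-41, 22, 1]].
Row 1: (12)·1 + (-6)·y + (0)·z = 0
Row 2: (18)·1 + (-9)·y + (0)·z = 0
Row 3: (-41)·1 + (22)·y + (1)·z = 0
Solving gives y = 2, z = -3.
Check: A·(1, 2, -3) = (-4, -8, 12) = -4·(1, 2, -3).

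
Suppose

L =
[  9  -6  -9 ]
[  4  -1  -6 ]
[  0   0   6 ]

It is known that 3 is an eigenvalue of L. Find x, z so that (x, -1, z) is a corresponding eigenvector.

-1, 0

We need (L - 3I)v = 0.
L - 3I = [[6, -6, -9], [4, -4, -6], [0, 0, 3]].
Row 1: (6)·x + (-6)·-1 + (-9)·z = 0
Row 2: (4)·x + (-4)·-1 + (-6)·z = 0
Row 3: (0)·x + (0)·-1 + (3)·z = 0
Solving gives x = -1, z = 0.
Check: L·(-1, -1, 0) = (-3, -3, 0) = 3·(-1, -1, 0).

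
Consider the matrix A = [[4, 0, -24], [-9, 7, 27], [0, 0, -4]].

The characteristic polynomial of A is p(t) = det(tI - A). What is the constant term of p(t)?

112

p(t) = t^3 - 7t^2 - 16t + 112.
The constant term is 112.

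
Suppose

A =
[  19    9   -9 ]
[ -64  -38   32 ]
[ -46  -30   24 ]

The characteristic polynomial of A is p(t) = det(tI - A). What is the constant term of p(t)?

60

p(t) = t^3 - 5t^2 - 56t + 60.
The constant term is 60.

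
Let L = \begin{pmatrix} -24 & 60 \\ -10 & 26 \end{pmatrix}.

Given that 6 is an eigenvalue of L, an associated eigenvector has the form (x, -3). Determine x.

-6

We need (L - 6I)v = 0.
L - 6I = [[-30, 60], [-10, 20]].
Row 1: (-30)·x + (60)·-3 = 0
Row 2: (-10)·x + (20)·-3 = 0
Solving gives x = -6.
Check: L·(-6, -3) = (-36, -18) = 6·(-6, -3).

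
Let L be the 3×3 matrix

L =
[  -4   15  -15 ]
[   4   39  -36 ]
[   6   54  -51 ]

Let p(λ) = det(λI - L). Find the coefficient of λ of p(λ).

33

p(λ) = λ^3 + 16λ^2 + 33λ - 270.
The coefficient of λ is 33.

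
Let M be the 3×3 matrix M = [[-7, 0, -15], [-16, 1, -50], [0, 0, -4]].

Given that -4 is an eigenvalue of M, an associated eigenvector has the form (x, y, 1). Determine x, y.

-5, -6

We need (M + 4I)v = 0.
M + 4I = [[-3, 0, -15], [-16, 5, -50], [0, 0, 0]].
Row 1: (-3)·x + (0)·y + (-15)·1 = 0
Row 2: (-16)·x + (5)·y + (-50)·1 = 0
Row 3: (0)·x + (0)·y + (0)·1 = 0
Solving gives x = -5, y = -6.
Check: M·(-5, -6, 1) = (20, 24, -4) = -4·(-5, -6, 1).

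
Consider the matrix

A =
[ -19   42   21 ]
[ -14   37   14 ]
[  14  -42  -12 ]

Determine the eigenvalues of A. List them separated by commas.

-5, 2, 9

Compute the characteristic polynomial p(λ) = det(λI - A).
Expanding along the first row, p(λ) = λ^3 - 6λ^2 - 37λ + 90.
Since p(-5) = 0, λ = -5 is a root.
Dividing by (λ + 5) leaves λ^2 - 11λ + 18.
The quadratic factors as (λ - 2)·(λ - 9).
Eigenvalues: -5, 2, 9.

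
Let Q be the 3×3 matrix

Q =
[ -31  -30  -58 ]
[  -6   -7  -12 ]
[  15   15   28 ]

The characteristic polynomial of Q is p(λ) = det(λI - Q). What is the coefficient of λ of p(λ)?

23

p(λ) = λ^3 + 10λ^2 + 23λ + 14.
The coefficient of λ is 23.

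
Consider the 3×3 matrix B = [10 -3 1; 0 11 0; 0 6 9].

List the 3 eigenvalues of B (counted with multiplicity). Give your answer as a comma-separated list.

Set up det(sI - B) = 0.
Expanding the 3×3 determinant: p(s) = s^3 - 30s^2 + 299s - 990.
Rational-root test: s = 11 gives p(11) = 0.
Dividing by (s - 11) leaves s^2 - 19s + 90.
The quadratic factors as (s - 9)·(s - 10).
Eigenvalues: 9, 10, 11.

9, 10, 11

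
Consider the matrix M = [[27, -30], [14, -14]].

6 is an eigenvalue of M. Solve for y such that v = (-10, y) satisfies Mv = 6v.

-7

We need (M - 6I)v = 0.
M - 6I = [[21, -30], [14, -20]].
Row 1: (21)·-10 + (-30)·y = 0
Row 2: (14)·-10 + (-20)·y = 0
Solving gives y = -7.
Check: M·(-10, -7) = (-60, -42) = 6·(-10, -7).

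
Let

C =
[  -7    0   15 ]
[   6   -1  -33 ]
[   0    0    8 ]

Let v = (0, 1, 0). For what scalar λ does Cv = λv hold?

-1

Compute Cv: C·(0, 1, 0) = (0, -1, 0).
Since Cv = λv, compare component 2: -1 = λ·1, so λ = -1.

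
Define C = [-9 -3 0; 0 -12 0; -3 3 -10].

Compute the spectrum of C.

Compute the characteristic polynomial p(λ) = det(λI - C).
Expanding the 3×3 determinant: p(λ) = λ^3 + 31λ^2 + 318λ + 1080.
Since p(-9) = 0, λ = -9 is a root.
Dividing by (λ + 9) leaves λ^2 + 22λ + 120.
The quadratic factors as (λ + 12)·(λ + 10).
Eigenvalues: -12, -10, -9.

-12, -10, -9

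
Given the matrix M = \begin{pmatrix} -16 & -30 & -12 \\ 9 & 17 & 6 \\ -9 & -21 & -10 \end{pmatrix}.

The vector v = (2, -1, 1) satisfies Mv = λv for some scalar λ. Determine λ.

Compute Mv: M·(2, -1, 1) = (-14, 7, -7).
Since Mv = λv, compare component 1: -14 = λ·2, so λ = -7.

-7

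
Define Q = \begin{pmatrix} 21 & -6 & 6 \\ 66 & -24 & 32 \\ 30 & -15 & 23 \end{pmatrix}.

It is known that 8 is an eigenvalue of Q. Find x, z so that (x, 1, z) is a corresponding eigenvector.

0, 1

We need (Q - 8I)v = 0.
Q - 8I = [[13, -6, 6], [66, -32, 32], [30, -15, 15]].
Row 1: (13)·x + (-6)·1 + (6)·z = 0
Row 2: (66)·x + (-32)·1 + (32)·z = 0
Row 3: (30)·x + (-15)·1 + (15)·z = 0
Solving gives x = 0, z = 1.
Check: Q·(0, 1, 1) = (0, 8, 8) = 8·(0, 1, 1).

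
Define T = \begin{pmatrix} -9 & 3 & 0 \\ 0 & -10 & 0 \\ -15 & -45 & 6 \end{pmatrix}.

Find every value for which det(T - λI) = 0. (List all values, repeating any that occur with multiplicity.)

-10, -9, 6

Compute the characteristic polynomial p(λ) = det(λI - T).
Expanding the 3×3 determinant: p(λ) = λ^3 + 13λ^2 - 24λ - 540.
Rational-root test: λ = 6 gives p(6) = 0.
Dividing by (λ - 6) leaves λ^2 + 19λ + 90.
The quadratic factors as (λ + 10)·(λ + 9).
Eigenvalues: -10, -9, 6.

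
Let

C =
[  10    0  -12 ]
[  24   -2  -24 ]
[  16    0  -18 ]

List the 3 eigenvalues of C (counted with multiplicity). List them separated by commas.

Compute the characteristic polynomial p(λ) = det(λI - C).
Cofactor expansion gives p(λ) = λ^3 + 10λ^2 + 28λ + 24.
Try λ = -2: p(-2) = 0, so -2 is a root.
Factor out (λ + 2): p(λ) = (λ + 2)·(λ^2 + 8λ + 12).
The quadratic factors as (λ + 6)·(λ + 2).
Eigenvalues: -6, -2, -2.

-6, -2, -2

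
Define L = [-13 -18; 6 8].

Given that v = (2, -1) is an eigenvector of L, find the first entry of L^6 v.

8192

First find the eigenvalue: Lv = (-8, 4) = -4·(2, -1), so λ = -4.
Then L^6 v = λ^6·v = (-4)^6·(2, -1) = 4096·(2, -1) = (8192, -4096).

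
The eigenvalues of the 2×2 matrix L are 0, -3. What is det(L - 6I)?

54

If L has eigenvalues 0, -3, then L - 6I has eigenvalues -6, -9.
det(L - 6I) = (-6) · (-9) = 54.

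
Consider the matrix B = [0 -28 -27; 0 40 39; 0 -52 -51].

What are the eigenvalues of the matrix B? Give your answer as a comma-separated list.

-12, 0, 1

Compute the characteristic polynomial p(lambda) = det(lambda·I - B).
Cofactor expansion gives p(lambda) = lambda^3 + 11·lambda^2 - 12·lambda.
Since p(0) = 0, lambda = 0 is a root.
Factor out lambda: p(lambda) = lambda·(lambda^2 + 11·lambda - 12).
The quadratic factors as (lambda + 12)·(lambda - 1).
Eigenvalues: -12, 0, 1.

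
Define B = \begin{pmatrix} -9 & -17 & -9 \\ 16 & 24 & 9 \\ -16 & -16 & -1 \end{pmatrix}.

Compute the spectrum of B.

-1, 7, 8

Compute the characteristic polynomial p(s) = det(sI - B).
Cofactor expansion gives p(s) = s^3 - 14s^2 + 41s + 56.
Rational-root test: s = 7 gives p(7) = 0.
Factor out (s - 7): p(s) = (s - 7)·(s^2 - 7s - 8).
The quadratic factors as (s + 1)·(s - 8).
Eigenvalues: -1, 7, 8.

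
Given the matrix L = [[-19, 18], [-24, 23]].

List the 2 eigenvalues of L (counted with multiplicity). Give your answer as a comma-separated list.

det(L - sI) = (-19 - s)(23 - s) - (18)·(-24) = s^2 - 4s - 5.
This factors as (s + 1)·(s - 5) = 0.
Eigenvalues: -1, 5.

-1, 5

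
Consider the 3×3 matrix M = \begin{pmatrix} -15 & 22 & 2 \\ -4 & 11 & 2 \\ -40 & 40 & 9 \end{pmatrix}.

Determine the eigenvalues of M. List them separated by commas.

Compute the characteristic polynomial p(r) = det(rI - M).
Expanding the 3×3 determinant: p(r) = r^3 - 5r^2 - 113r + 693.
Rational-root test: r = 7 gives p(7) = 0.
Dividing by (r - 7) leaves r^2 + 2r - 99.
The quadratic factors as (r + 11)·(r - 9).
Eigenvalues: -11, 7, 9.

-11, 7, 9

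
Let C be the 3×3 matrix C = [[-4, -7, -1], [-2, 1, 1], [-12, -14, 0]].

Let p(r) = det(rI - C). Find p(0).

12

p(0) = det(0·I − C) = det(−C) = (−1)^3·det(C).
det(C) = -12, so p(0) = 12.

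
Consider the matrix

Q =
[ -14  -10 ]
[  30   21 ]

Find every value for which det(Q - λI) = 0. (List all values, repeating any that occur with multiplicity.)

det(Q - μI) = (-14 - μ)(21 - μ) - (-10)·(30) = μ^2 - 7μ + 6.
This factors as (μ - 1)·(μ - 6) = 0.
Eigenvalues: 1, 6.

1, 6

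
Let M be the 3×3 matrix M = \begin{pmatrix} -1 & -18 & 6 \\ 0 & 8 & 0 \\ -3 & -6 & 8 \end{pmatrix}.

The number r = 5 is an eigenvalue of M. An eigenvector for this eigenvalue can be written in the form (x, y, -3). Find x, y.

We need (M - 5I)v = 0.
M - 5I = [[-6, -18, 6], [0, 3, 0], [-3, -6, 3]].
Row 1: (-6)·x + (-18)·y + (6)·-3 = 0
Row 2: (0)·x + (3)·y + (0)·-3 = 0
Row 3: (-3)·x + (-6)·y + (3)·-3 = 0
Solving gives x = -3, y = 0.
Check: M·(-3, 0, -3) = (-15, 0, -15) = 5·(-3, 0, -3).

-3, 0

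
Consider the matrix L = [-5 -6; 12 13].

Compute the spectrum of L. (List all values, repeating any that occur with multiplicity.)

det(L - λI) = (-5 - λ)(13 - λ) - (-6)·(12) = λ^2 - 8λ + 7.
This factors as (λ - 1)·(λ - 7) = 0.
Eigenvalues: 1, 7.

1, 7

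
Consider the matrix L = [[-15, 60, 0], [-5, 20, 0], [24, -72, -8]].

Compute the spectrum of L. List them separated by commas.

-8, 0, 5

The characteristic polynomial is p(s) = det(sI - L).
Expanding the 3×3 determinant: p(s) = s^3 + 3s^2 - 40s.
Try s = -8: p(-8) = 0, so -8 is a root.
Factor out (s + 8): p(s) = (s + 8)·(s^2 - 5s).
The quadratic factors as s·(s - 5).
Eigenvalues: -8, 0, 5.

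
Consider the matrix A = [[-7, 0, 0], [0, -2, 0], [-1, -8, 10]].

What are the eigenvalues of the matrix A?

A is lower triangular, so its eigenvalues are the diagonal entries.
Diagonal: -7, -2, 10.

-7, -2, 10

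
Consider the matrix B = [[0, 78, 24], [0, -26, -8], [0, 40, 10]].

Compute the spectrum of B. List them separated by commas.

Set up det(μI - B) = 0.
Cofactor expansion gives p(μ) = μ^3 + 16μ^2 + 60μ.
Try μ = 0: p(0) = 0, so 0 is a root.
Factor out μ: p(μ) = μ·(μ^2 + 16μ + 60).
The quadratic factors as (μ + 10)·(μ + 6).
Eigenvalues: -10, -6, 0.

-10, -6, 0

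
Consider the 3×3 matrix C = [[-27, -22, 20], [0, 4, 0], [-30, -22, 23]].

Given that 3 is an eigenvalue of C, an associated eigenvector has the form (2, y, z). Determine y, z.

We need (C - 3I)v = 0.
C - 3I = [[-30, -22, 20], [0, 1, 0], [-30, -22, 20]].
Row 1: (-30)·2 + (-22)·y + (20)·z = 0
Row 2: (0)·2 + (1)·y + (0)·z = 0
Row 3: (-30)·2 + (-22)·y + (20)·z = 0
Solving gives y = 0, z = 3.
Check: C·(2, 0, 3) = (6, 0, 9) = 3·(2, 0, 3).

0, 3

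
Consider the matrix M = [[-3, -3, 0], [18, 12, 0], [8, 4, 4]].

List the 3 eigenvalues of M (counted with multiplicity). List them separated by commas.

The characteristic polynomial is p(μ) = det(μI - M).
Expanding along the first row, p(μ) = μ^3 - 13μ^2 + 54μ - 72.
Rational-root test: μ = 6 gives p(6) = 0.
Dividing by (μ - 6) leaves μ^2 - 7μ + 12.
The quadratic factors as (μ - 3)·(μ - 4).
Eigenvalues: 3, 4, 6.

3, 4, 6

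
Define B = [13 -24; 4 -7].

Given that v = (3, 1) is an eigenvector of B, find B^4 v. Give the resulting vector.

First find the eigenvalue: Bv = (15, 5) = 5·(3, 1), so λ = 5.
Then B^4 v = λ^4·v = 5^4·(3, 1) = 625·(3, 1) = (1875, 625).

(1875, 625)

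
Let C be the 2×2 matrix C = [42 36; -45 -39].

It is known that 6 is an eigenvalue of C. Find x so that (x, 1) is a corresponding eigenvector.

-1

We need (C - 6I)v = 0.
C - 6I = [[36, 36], [-45, -45]].
Row 1: (36)·x + (36)·1 = 0
Row 2: (-45)·x + (-45)·1 = 0
Solving gives x = -1.
Check: C·(-1, 1) = (-6, 6) = 6·(-1, 1).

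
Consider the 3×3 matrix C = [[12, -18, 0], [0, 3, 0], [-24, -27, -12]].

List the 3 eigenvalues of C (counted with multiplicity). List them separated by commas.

-12, 3, 12

The characteristic polynomial is p(r) = det(rI - C).
Expanding the 3×3 determinant: p(r) = r^3 - 3r^2 - 144r + 432.
Since p(3) = 0, r = 3 is a root.
Dividing by (r - 3) leaves r^2 - 144.
The quadratic factors as (r + 12)·(r - 12).
Eigenvalues: -12, 3, 12.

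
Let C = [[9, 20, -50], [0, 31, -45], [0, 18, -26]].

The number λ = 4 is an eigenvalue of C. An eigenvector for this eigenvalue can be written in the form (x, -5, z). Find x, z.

-10, -3

We need (C - 4I)v = 0.
C - 4I = [[5, 20, -50], [0, 27, -45], [0, 18, -30]].
Row 1: (5)·x + (20)·-5 + (-50)·z = 0
Row 2: (0)·x + (27)·-5 + (-45)·z = 0
Row 3: (0)·x + (18)·-5 + (-30)·z = 0
Solving gives x = -10, z = -3.
Check: C·(-10, -5, -3) = (-40, -20, -12) = 4·(-10, -5, -3).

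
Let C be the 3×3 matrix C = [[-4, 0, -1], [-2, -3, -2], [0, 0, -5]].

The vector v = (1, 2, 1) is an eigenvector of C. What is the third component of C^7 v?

-78125

First find the eigenvalue: Cv = (-5, -10, -5) = -5·(1, 2, 1), so λ = -5.
Then C^7 v = λ^7·v = (-5)^7·(1, 2, 1) = -78125·(1, 2, 1) = (-78125, -156250, -78125).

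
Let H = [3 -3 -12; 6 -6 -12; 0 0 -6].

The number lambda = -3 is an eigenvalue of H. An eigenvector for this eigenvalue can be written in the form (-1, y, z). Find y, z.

-2, 0

We need (H + 3I)v = 0.
H + 3I = [[6, -3, -12], [6, -3, -12], [0, 0, -3]].
Row 1: (6)·-1 + (-3)·y + (-12)·z = 0
Row 2: (6)·-1 + (-3)·y + (-12)·z = 0
Row 3: (0)·-1 + (0)·y + (-3)·z = 0
Solving gives y = -2, z = 0.
Check: H·(-1, -2, 0) = (3, 6, 0) = -3·(-1, -2, 0).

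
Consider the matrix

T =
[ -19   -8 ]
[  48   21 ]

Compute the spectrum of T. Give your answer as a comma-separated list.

-3, 5

det(T - λI) = (-19 - λ)(21 - λ) - (-8)·(48) = λ^2 - 2λ - 15.
This factors as (λ + 3)·(λ - 5) = 0.
Eigenvalues: -3, 5.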